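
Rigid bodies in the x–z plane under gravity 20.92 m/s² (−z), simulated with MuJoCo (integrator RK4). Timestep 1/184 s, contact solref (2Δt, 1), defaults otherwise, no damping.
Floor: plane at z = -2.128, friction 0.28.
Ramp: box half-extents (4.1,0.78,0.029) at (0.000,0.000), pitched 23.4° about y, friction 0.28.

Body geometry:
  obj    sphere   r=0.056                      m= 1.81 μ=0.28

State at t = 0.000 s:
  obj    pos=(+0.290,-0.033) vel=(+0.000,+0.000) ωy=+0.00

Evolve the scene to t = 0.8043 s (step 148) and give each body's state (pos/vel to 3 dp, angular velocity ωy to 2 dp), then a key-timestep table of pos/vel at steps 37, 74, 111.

State at t = 0.8043 s:
  obj    pos=(+2.052,-0.795) vel=(+4.381,-1.896) ωy=+85.22

Key-timestep trajectory:
   step    t(s)  obj.x    obj.z    obj.vx   obj.vz 
     37  0.2011   +0.400  -0.081  +1.096  -0.474
     74  0.4022   +0.731  -0.224  +2.191  -0.948
    111  0.6033   +1.281  -0.462  +3.286  -1.422


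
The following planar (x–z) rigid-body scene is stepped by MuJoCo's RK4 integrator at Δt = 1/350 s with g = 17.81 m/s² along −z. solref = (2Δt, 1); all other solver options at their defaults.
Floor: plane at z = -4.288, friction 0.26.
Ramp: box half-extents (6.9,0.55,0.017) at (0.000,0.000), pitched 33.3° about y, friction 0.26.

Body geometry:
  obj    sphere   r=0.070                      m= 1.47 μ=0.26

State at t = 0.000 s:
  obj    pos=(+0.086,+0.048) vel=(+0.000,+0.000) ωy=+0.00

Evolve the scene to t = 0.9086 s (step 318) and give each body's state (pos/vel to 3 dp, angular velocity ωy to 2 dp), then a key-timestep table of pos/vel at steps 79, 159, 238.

State at t = 0.9086 s:
  obj    pos=(+2.496,-1.535) vel=(+5.304,-3.484) ωy=+90.64

Key-timestep trajectory:
   step    t(s)  obj.x    obj.z    obj.vx   obj.vz 
     79  0.2257   +0.235  -0.050  +1.318  -0.866
    159  0.4543   +0.688  -0.348  +2.652  -1.742
    238  0.6800   +1.436  -0.839  +3.970  -2.608


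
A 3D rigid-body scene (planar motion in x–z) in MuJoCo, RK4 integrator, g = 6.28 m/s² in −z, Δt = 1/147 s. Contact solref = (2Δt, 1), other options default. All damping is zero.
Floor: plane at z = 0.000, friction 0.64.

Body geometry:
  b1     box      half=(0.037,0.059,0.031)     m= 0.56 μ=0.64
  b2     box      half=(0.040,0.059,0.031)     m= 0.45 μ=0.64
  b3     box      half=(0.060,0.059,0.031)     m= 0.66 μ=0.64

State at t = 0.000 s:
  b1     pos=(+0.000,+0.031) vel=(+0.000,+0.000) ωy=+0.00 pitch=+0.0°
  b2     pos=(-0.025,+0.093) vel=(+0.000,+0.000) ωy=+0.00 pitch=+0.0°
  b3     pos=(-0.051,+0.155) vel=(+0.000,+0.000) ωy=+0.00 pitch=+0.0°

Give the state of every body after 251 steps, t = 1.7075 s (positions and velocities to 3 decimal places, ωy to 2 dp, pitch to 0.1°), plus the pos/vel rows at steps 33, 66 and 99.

State at t = 1.7075 s:
  b1     pos=(+0.000,+0.031) vel=(+0.000,+0.000) ωy=+0.00 pitch=+0.0°
  b2     pos=(-0.075,+0.040) vel=(+0.000,+0.000) ωy=+0.00 pitch=-90.0°
  b3     pos=(-0.256,+0.031) vel=(+0.000,+0.000) ωy=+0.00 pitch=+180.0°

Key-timestep trajectory:
   step    t(s)  b1.x    b1.z    b1.vx   b1.vz   b2.x    b2.z    b2.vx   b2.vz   b3.x    b3.z    b3.vx   b3.vz 
     33  0.2245   +0.000  +0.031  +0.000  +0.000   -0.029  +0.094  -0.040  +0.011   -0.062  +0.153  -0.114  -0.031
     66  0.4490   +0.000  +0.031  +0.000  +0.000   -0.053  +0.091  -0.208  -0.128   -0.118  +0.110  -0.370  -0.566
     99  0.6735   +0.000  +0.031  +0.000  +0.000   -0.075  +0.040  +0.001  +0.001   -0.208  +0.066  -0.381  -0.089


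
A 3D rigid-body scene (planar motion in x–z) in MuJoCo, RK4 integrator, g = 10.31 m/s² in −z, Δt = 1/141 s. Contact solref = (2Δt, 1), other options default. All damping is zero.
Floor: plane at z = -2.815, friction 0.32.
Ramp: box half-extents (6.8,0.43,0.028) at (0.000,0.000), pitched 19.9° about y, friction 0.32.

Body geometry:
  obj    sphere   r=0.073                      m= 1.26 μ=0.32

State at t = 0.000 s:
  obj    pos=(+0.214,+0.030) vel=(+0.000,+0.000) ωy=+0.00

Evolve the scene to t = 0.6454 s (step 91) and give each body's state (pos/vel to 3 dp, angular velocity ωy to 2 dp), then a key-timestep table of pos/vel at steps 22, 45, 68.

State at t = 0.6454 s:
  obj    pos=(+0.705,-0.148) vel=(+1.521,-0.551) ωy=+22.15

Key-timestep trajectory:
   step    t(s)  obj.x    obj.z    obj.vx   obj.vz 
     22  0.1560   +0.243  +0.020  +0.368  -0.133
     45  0.3191   +0.334  -0.014  +0.752  -0.272
     68  0.4823   +0.488  -0.069  +1.137  -0.412


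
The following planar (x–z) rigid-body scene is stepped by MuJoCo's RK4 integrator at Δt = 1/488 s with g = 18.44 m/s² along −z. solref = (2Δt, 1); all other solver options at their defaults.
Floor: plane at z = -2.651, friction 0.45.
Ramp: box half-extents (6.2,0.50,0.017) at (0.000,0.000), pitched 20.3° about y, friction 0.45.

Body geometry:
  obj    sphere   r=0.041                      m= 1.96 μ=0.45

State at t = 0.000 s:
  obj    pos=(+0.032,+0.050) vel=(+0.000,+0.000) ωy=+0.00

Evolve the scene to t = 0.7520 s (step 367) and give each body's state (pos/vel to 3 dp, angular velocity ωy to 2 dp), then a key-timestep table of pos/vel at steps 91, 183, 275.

State at t = 0.7520 s:
  obj    pos=(+1.244,-0.398) vel=(+3.223,-1.192) ωy=+83.81

Key-timestep trajectory:
   step    t(s)  obj.x    obj.z    obj.vx   obj.vz 
     91  0.1865   +0.107  +0.022  +0.799  -0.296
    183  0.3750   +0.333  -0.061  +1.607  -0.595
    275  0.5635   +0.713  -0.202  +2.415  -0.893


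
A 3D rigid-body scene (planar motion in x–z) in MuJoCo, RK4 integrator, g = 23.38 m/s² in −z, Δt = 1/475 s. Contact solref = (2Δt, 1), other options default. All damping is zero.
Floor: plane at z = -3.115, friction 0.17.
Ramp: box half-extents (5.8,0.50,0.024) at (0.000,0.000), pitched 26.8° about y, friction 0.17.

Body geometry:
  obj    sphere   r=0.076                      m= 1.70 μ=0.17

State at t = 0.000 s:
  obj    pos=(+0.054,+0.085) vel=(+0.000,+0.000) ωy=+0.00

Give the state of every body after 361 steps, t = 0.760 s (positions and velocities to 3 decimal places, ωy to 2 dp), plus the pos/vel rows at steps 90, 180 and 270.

State at t = 0.760 s:
  obj    pos=(+1.995,-0.896) vel=(+5.108,-2.580) ωy=+75.28

Key-timestep trajectory:
   step    t(s)  obj.x    obj.z    obj.vx   obj.vz 
     90  0.1895   +0.175  +0.024  +1.274  -0.643
    180  0.3789   +0.537  -0.159  +2.547  -1.287
    270  0.5684   +1.140  -0.464  +3.821  -1.930


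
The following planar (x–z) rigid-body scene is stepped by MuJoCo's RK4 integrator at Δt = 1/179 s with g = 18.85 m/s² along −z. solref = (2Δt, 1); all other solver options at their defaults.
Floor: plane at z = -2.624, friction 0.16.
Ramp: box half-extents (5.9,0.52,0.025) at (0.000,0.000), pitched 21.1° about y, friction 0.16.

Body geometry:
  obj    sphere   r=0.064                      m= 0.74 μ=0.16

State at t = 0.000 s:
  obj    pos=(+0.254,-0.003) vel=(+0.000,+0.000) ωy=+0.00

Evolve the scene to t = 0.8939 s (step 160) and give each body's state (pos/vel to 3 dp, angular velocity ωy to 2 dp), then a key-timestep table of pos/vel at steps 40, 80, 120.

State at t = 0.8939 s:
  obj    pos=(+2.061,-0.700) vel=(+4.042,-1.560) ωy=+67.68

Key-timestep trajectory:
   step    t(s)  obj.x    obj.z    obj.vx   obj.vz 
     40  0.2235   +0.367  -0.046  +1.011  -0.390
     80  0.4469   +0.706  -0.177  +2.021  -0.780
    120  0.6704   +1.271  -0.395  +3.032  -1.170


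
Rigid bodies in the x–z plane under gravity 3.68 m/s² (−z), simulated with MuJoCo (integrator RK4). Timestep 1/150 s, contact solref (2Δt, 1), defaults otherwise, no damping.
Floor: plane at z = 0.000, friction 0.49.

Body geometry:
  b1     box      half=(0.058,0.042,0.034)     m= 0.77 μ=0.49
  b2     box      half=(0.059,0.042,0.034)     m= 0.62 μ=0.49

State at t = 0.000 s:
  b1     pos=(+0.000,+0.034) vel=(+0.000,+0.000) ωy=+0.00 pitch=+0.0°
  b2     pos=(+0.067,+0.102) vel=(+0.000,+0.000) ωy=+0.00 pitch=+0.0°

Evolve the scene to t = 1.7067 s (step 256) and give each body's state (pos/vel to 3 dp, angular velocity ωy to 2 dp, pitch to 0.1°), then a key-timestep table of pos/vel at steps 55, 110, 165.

State at t = 1.7067 s:
  b1     pos=(+0.000,+0.034) vel=(+0.000,+0.000) ωy=+0.00 pitch=+0.0°
  b2     pos=(+0.124,+0.059) vel=(+0.000,+0.000) ωy=+0.00 pitch=+90.0°

Key-timestep trajectory:
   step    t(s)  b1.x    b1.z    b1.vx   b1.vz   b2.x    b2.z    b2.vx   b2.vz 
     55  0.3667   +0.000  +0.034  +0.000  +0.000   +0.097  +0.067  +0.159  -0.341
    110  0.7333   +0.000  +0.034  +0.000  +0.000   +0.144  +0.067  -0.006  -0.001
    165  1.1000   +0.000  +0.034  +0.000  +0.000   +0.119  +0.062  +0.029  -0.014


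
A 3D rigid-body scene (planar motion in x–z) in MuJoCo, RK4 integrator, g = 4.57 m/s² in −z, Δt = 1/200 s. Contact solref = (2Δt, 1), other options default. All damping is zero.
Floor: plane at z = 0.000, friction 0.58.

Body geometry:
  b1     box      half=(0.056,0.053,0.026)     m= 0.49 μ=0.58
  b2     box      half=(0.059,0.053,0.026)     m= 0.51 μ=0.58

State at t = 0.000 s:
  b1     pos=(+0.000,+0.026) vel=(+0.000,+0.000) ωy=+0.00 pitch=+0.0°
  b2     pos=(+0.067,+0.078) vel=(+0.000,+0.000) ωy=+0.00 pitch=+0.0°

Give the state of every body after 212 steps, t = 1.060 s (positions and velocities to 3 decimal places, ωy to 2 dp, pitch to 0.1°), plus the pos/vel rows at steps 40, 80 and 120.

State at t = 1.060 s:
  b1     pos=(+0.000,+0.026) vel=(+0.000,+0.000) ωy=+0.00 pitch=+0.0°
  b2     pos=(+0.083,+0.061) vel=(+0.000,+0.000) ωy=+0.00 pitch=+47.3°

Key-timestep trajectory:
   step    t(s)  b1.x    b1.z    b1.vx   b1.vz   b2.x    b2.z    b2.vx   b2.vz 
     40  0.2000   +0.000  +0.026  +0.000  +0.000   +0.079  +0.068  +0.109  -0.150
     80  0.4000   +0.000  +0.026  +0.000  +0.000   +0.094  +0.064  +0.021  +0.003
    120  0.6000   +0.000  +0.026  +0.000  +0.000   +0.088  +0.063  -0.090  -0.020


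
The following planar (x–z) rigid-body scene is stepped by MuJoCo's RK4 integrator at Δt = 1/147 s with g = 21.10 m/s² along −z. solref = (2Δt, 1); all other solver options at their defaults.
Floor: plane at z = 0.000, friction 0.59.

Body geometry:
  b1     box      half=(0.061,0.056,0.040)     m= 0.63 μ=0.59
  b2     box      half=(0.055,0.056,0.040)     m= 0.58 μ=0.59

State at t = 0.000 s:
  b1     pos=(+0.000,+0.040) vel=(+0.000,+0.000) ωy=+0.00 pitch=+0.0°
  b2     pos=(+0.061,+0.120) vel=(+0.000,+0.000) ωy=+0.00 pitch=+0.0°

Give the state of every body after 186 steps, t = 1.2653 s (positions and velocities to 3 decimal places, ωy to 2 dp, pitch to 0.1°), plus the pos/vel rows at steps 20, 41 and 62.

State at t = 1.2653 s:
  b1     pos=(+0.000,+0.040) vel=(+0.000,+0.000) ωy=+0.00 pitch=+0.0°
  b2     pos=(+0.113,+0.055) vel=(+0.000,+0.000) ωy=+0.00 pitch=+90.0°

Key-timestep trajectory:
   step    t(s)  b1.x    b1.z    b1.vx   b1.vz   b2.x    b2.z    b2.vx   b2.vz 
     20  0.1361   +0.000  +0.040  +0.000  +0.000   +0.062  +0.120  +0.010  +0.000
     41  0.2789   +0.000  +0.040  +0.000  +0.000   +0.067  +0.119  +0.101  -0.015
     62  0.4218   +0.000  +0.040  +0.000  +0.000   +0.107  +0.075  +0.409  -1.187


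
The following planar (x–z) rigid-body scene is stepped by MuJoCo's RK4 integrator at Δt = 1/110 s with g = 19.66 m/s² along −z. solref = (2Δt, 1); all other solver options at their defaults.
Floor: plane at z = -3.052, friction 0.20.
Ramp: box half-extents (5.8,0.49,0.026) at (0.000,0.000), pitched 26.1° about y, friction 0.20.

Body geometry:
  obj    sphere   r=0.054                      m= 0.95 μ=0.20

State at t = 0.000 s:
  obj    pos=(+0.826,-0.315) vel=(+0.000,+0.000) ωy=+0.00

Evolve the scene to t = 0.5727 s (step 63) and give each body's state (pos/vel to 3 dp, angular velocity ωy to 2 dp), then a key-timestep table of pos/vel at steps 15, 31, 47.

State at t = 0.5727 s:
  obj    pos=(+1.736,-0.761) vel=(+3.178,-1.557) ωy=+65.46

Key-timestep trajectory:
   step    t(s)  obj.x    obj.z    obj.vx   obj.vz 
     15  0.1364   +0.878  -0.341  +0.757  -0.370
     31  0.2818   +1.046  -0.424  +1.564  -0.766
     47  0.4273   +1.332  -0.564  +2.371  -1.161


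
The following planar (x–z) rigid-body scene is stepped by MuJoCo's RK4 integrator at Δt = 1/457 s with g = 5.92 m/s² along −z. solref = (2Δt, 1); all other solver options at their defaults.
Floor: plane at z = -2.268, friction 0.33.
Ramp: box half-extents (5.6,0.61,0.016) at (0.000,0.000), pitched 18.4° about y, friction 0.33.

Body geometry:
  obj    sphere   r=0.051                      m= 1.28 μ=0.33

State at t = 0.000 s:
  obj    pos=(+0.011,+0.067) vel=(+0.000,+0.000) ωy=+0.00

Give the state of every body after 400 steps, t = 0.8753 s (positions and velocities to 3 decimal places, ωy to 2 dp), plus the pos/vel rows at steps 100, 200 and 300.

State at t = 0.8753 s:
  obj    pos=(+0.496,-0.094) vel=(+1.109,-0.369) ωy=+22.91

Key-timestep trajectory:
   step    t(s)  obj.x    obj.z    obj.vx   obj.vz 
    100  0.2188   +0.041  +0.057  +0.277  -0.092
    200  0.4376   +0.132  +0.027  +0.554  -0.184
    300  0.6565   +0.284  -0.024  +0.831  -0.277


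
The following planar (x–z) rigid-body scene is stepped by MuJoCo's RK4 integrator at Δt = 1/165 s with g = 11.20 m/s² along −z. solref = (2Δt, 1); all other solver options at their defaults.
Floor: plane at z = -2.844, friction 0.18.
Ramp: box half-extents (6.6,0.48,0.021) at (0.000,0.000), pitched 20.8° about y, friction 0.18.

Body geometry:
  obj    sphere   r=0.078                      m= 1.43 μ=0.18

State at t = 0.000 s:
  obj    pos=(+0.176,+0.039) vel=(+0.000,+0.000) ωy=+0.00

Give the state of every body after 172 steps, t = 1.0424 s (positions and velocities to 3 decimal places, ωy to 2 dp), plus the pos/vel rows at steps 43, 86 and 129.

State at t = 1.0424 s:
  obj    pos=(+1.619,-0.509) vel=(+2.769,-1.052) ωy=+37.96

Key-timestep trajectory:
   step    t(s)  obj.x    obj.z    obj.vx   obj.vz 
     43  0.2606   +0.266  +0.005  +0.692  -0.263
     86  0.5212   +0.537  -0.098  +1.384  -0.526
    129  0.7818   +0.988  -0.269  +2.077  -0.789


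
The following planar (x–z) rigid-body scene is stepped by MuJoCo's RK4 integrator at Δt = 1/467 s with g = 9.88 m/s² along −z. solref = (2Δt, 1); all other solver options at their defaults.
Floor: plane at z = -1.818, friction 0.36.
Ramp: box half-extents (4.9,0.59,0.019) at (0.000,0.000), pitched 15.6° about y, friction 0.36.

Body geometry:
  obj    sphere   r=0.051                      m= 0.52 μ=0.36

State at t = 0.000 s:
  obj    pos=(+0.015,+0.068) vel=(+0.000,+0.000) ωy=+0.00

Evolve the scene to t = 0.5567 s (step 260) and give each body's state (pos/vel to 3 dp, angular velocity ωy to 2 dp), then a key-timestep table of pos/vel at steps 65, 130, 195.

State at t = 0.5567 s:
  obj    pos=(+0.298,-0.011) vel=(+1.018,-0.284) ωy=+20.71

Key-timestep trajectory:
   step    t(s)  obj.x    obj.z    obj.vx   obj.vz 
     65  0.1392   +0.033  +0.064  +0.254  -0.071
    130  0.2784   +0.086  +0.049  +0.509  -0.142
    195  0.4176   +0.174  +0.024  +0.763  -0.213


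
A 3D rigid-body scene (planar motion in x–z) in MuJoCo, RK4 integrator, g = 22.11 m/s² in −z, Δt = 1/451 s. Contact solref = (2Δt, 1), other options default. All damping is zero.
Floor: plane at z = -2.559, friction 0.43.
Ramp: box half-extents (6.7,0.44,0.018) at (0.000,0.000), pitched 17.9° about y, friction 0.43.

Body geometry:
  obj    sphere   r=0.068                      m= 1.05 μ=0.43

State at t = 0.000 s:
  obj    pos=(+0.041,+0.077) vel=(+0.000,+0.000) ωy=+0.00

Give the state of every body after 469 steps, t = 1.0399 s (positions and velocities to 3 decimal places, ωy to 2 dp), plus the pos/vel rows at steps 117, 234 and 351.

State at t = 1.0399 s:
  obj    pos=(+2.539,-0.730) vel=(+4.803,-1.551) ωy=+74.23

Key-timestep trajectory:
   step    t(s)  obj.x    obj.z    obj.vx   obj.vz 
    117  0.2594   +0.197  +0.027  +1.198  -0.387
    234  0.5188   +0.663  -0.124  +2.397  -0.774
    351  0.7783   +1.440  -0.375  +3.595  -1.161


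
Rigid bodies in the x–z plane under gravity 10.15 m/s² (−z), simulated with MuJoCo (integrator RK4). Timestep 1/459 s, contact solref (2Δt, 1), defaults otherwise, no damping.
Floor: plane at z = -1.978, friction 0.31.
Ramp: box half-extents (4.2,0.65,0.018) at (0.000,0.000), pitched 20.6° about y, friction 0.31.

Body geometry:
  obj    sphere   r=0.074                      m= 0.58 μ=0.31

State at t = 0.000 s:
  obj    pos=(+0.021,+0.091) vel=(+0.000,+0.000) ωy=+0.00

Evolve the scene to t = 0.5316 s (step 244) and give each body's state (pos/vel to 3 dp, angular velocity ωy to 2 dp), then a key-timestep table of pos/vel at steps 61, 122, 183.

State at t = 0.5316 s:
  obj    pos=(+0.358,-0.036) vel=(+1.269,-0.477) ωy=+18.32

Key-timestep trajectory:
   step    t(s)  obj.x    obj.z    obj.vx   obj.vz 
     61  0.1329   +0.042  +0.083  +0.317  -0.119
    122  0.2658   +0.105  +0.059  +0.635  -0.239
    183  0.3987   +0.211  +0.019  +0.952  -0.358


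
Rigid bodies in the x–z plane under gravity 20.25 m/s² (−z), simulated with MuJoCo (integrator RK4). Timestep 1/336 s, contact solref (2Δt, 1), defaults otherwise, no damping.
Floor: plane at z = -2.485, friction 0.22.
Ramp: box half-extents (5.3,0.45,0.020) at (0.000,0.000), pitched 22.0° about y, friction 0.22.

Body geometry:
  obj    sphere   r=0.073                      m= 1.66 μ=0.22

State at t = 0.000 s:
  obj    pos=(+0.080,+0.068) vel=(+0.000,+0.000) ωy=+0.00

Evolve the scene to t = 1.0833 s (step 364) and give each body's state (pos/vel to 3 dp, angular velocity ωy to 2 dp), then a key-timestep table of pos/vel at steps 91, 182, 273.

State at t = 1.0833 s:
  obj    pos=(+3.028,-1.123) vel=(+5.443,-2.199) ωy=+80.40

Key-timestep trajectory:
   step    t(s)  obj.x    obj.z    obj.vx   obj.vz 
     91  0.2708   +0.264  -0.006  +1.361  -0.550
    182  0.5417   +0.817  -0.230  +2.721  -1.100
    273  0.8125   +1.738  -0.602  +4.082  -1.649


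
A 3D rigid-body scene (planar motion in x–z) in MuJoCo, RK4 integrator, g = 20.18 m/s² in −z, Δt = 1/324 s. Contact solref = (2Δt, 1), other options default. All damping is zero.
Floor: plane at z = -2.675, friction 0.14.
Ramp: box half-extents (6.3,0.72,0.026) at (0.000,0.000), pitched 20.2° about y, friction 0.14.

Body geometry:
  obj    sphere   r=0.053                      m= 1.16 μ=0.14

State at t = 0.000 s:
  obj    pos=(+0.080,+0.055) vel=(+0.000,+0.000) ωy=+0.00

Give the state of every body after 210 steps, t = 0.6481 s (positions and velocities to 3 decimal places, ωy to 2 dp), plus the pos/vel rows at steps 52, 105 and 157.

State at t = 0.6481 s:
  obj    pos=(+1.061,-0.306) vel=(+3.028,-1.114) ωy=+60.85

Key-timestep trajectory:
   step    t(s)  obj.x    obj.z    obj.vx   obj.vz 
     52  0.1605   +0.140  +0.033  +0.750  -0.276
    105  0.3241   +0.325  -0.036  +1.514  -0.557
    157  0.4846   +0.628  -0.147  +2.264  -0.833


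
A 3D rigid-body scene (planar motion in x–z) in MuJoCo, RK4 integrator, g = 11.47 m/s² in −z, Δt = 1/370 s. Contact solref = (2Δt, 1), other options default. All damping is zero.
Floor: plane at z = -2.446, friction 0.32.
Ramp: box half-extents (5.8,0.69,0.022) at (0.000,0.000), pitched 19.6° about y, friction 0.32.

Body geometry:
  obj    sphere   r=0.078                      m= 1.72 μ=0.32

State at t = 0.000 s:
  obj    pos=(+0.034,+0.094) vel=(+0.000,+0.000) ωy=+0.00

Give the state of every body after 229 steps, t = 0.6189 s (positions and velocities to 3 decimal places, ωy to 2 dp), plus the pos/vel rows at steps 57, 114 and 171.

State at t = 0.6189 s:
  obj    pos=(+0.530,-0.083) vel=(+1.602,-0.571) ωy=+21.80

Key-timestep trajectory:
   step    t(s)  obj.x    obj.z    obj.vx   obj.vz 
     57  0.1541   +0.065  +0.083  +0.399  -0.142
    114  0.3081   +0.157  +0.050  +0.798  -0.284
    171  0.4622   +0.311  -0.004  +1.197  -0.426


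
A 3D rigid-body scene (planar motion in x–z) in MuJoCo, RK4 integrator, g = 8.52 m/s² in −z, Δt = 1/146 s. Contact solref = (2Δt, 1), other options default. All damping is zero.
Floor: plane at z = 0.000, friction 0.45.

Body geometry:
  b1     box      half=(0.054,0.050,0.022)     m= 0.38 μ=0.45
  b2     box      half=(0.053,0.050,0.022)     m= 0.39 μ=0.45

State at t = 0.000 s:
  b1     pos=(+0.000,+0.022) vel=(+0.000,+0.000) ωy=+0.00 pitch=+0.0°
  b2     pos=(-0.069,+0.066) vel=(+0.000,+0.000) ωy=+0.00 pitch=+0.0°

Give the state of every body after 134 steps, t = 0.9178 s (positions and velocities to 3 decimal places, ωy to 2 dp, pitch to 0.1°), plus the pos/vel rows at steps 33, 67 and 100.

State at t = 0.9178 s:
  b1     pos=(+0.001,+0.022) vel=(+0.000,+0.000) ωy=+0.00 pitch=+0.0°
  b2     pos=(-0.080,+0.051) vel=(+0.000,+0.000) ωy=+0.01 pitch=-39.9°

Key-timestep trajectory:
   step    t(s)  b1.x    b1.z    b1.vx   b1.vz   b2.x    b2.z    b2.vx   b2.vz 
     33  0.2260   +0.000  +0.022  +0.000  +0.000   -0.081  +0.052  +0.102  -0.046
     67  0.4589   +0.000  +0.022  +0.000  +0.000   -0.079  +0.051  +0.000  +0.000
    100  0.6849   +0.000  +0.022  +0.000  +0.000   -0.079  +0.051  +0.000  +0.000


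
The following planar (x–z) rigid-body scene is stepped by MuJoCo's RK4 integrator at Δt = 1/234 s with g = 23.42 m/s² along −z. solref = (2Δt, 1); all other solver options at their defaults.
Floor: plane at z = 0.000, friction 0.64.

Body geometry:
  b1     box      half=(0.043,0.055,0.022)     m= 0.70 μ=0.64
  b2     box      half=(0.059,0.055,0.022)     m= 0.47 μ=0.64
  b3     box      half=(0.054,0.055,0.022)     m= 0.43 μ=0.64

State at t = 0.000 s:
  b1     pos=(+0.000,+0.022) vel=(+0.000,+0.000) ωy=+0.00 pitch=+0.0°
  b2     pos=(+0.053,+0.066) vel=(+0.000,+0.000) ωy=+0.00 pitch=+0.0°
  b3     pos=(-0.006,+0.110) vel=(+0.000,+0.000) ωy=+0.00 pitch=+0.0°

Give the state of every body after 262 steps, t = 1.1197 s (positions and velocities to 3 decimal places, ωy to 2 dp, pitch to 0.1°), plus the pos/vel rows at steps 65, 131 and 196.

State at t = 1.1197 s:
  b1     pos=(+0.000,+0.022) vel=(+0.000,+0.000) ωy=+0.00 pitch=+0.0°
  b2     pos=(+0.064,+0.055) vel=(+0.001,-0.001) ωy=-0.02 pitch=+40.1°
  b3     pos=(-0.129,+0.022) vel=(+0.000,+0.000) ωy=+0.00 pitch=+180.0°

Key-timestep trajectory:
   step    t(s)  b1.x    b1.z    b1.vx   b1.vz   b2.x    b2.z    b2.vx   b2.vz   b3.x    b3.z    b3.vx   b3.vz 
     65  0.2778   +0.000  +0.022  +0.000  +0.000   +0.053  +0.066  +0.001  +0.000   -0.020  +0.105  -0.219  -0.200
    131  0.5598   +0.000  +0.022  +0.000  +0.000   +0.064  +0.055  +0.000  -0.001   -0.129  +0.018  -0.118  -0.046
    196  0.8376   +0.000  +0.022  +0.000  +0.000   +0.064  +0.055  +0.001  -0.001   -0.129  +0.022  +0.000  +0.000


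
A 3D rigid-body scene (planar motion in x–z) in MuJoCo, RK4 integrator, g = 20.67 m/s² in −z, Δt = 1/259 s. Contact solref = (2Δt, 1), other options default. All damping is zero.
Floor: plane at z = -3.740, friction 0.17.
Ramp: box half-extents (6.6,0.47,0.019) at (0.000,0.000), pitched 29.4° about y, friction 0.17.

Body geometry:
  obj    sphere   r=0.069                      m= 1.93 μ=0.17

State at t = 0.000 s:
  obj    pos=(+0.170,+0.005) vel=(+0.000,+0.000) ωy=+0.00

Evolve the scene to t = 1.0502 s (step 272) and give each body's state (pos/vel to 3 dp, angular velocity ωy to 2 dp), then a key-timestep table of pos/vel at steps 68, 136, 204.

State at t = 1.0502 s:
  obj    pos=(+3.653,-1.957) vel=(+6.632,-3.737) ωy=+110.29

Key-timestep trajectory:
   step    t(s)  obj.x    obj.z    obj.vx   obj.vz 
     68  0.2625   +0.388  -0.118  +1.658  -0.934
    136  0.5251   +1.041  -0.486  +3.316  -1.869
    204  0.7876   +2.129  -1.099  +4.974  -2.803


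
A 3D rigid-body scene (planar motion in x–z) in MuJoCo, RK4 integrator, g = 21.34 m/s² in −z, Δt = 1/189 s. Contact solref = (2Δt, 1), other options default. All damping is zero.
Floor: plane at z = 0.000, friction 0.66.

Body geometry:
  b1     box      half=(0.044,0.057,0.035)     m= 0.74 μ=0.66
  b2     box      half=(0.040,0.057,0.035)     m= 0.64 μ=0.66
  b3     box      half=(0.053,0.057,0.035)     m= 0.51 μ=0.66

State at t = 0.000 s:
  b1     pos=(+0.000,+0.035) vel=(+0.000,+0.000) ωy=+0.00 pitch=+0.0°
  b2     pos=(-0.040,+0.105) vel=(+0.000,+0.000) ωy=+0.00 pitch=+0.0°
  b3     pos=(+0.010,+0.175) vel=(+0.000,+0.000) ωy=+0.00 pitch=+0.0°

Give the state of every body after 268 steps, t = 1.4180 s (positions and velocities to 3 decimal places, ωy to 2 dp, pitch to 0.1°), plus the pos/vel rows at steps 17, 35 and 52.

State at t = 1.4180 s:
  b1     pos=(+0.000,+0.035) vel=(+0.000,+0.000) ωy=+0.00 pitch=+0.0°
  b2     pos=(-0.040,+0.105) vel=(+0.000,+0.000) ωy=+0.00 pitch=-0.1°
  b3     pos=(+0.140,+0.035) vel=(+0.000,+0.000) ωy=+0.00 pitch=+180.0°

Key-timestep trajectory:
   step    t(s)  b1.x    b1.z    b1.vx   b1.vz   b2.x    b2.z    b2.vx   b2.vz   b3.x    b3.z    b3.vx   b3.vz 
     17  0.0899   +0.000  +0.035  -0.001  +0.000   -0.040  +0.105  -0.002  +0.000   +0.022  +0.168  +0.298  -0.216
     35  0.1852   +0.000  +0.035  +0.000  +0.001   -0.040  +0.105  +0.000  +0.001   +0.069  +0.119  +0.842  -0.361
     52  0.2751   +0.000  +0.035  +0.000  +0.000   -0.040  +0.105  +0.000  +0.000   +0.143  +0.028  -0.009  +0.170


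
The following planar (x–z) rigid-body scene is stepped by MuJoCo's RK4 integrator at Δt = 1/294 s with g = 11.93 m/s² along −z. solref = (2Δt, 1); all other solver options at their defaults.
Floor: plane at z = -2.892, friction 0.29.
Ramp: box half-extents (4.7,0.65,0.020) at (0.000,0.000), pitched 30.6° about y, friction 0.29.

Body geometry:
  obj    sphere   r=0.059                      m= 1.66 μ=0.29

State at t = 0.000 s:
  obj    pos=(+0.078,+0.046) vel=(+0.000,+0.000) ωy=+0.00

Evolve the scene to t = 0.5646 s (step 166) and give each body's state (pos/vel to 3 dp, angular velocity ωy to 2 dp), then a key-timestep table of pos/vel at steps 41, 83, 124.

State at t = 0.5646 s:
  obj    pos=(+0.673,-0.306) vel=(+2.108,-1.247) ωy=+41.50

Key-timestep trajectory:
   step    t(s)  obj.x    obj.z    obj.vx   obj.vz 
     41  0.1395   +0.114  +0.024  +0.521  -0.308
     83  0.2823   +0.227  -0.042  +1.054  -0.623
    124  0.4218   +0.410  -0.151  +1.575  -0.931


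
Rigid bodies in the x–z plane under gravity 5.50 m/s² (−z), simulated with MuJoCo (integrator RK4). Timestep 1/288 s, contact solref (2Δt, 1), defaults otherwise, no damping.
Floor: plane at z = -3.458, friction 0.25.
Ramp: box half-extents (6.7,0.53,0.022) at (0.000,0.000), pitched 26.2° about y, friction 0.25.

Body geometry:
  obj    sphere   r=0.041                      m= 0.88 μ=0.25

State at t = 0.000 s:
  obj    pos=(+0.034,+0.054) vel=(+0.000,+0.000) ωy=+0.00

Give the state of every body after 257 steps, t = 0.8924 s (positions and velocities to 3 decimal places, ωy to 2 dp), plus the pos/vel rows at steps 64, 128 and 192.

State at t = 0.8924 s:
  obj    pos=(+0.654,-0.251) vel=(+1.389,-0.683) ωy=+37.74

Key-timestep trajectory:
   step    t(s)  obj.x    obj.z    obj.vx   obj.vz 
     64  0.2222   +0.072  +0.035  +0.346  -0.170
    128  0.4444   +0.188  -0.022  +0.692  -0.340
    192  0.6667   +0.380  -0.117  +1.038  -0.511


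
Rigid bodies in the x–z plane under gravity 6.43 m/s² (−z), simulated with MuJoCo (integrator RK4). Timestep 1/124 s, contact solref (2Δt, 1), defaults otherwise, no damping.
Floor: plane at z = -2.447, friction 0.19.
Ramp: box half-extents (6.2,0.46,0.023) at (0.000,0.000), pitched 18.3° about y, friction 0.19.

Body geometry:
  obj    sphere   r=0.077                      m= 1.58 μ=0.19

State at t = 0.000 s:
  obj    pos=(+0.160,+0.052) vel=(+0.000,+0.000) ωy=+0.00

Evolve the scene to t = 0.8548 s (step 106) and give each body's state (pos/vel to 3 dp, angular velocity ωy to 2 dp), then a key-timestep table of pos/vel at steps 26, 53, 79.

State at t = 0.8548 s:
  obj    pos=(+0.660,-0.113) vel=(+1.171,-0.387) ωy=+16.01

Key-timestep trajectory:
   step    t(s)  obj.x    obj.z    obj.vx   obj.vz 
     26  0.2097   +0.190  +0.042  +0.287  -0.095
     53  0.4274   +0.285  +0.011  +0.585  -0.194
     79  0.6371   +0.438  -0.040  +0.872  -0.289


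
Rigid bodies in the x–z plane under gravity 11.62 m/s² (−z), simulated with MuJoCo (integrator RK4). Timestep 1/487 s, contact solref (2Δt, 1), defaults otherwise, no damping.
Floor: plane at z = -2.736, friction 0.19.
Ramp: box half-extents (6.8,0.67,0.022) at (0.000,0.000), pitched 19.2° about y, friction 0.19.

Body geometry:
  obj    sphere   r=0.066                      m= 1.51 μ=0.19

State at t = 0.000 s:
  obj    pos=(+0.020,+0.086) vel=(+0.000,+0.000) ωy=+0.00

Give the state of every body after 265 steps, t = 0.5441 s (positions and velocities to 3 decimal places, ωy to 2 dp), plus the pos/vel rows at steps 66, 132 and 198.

State at t = 0.5441 s:
  obj    pos=(+0.402,-0.047) vel=(+1.403,-0.488) ωy=+22.50

Key-timestep trajectory:
   step    t(s)  obj.x    obj.z    obj.vx   obj.vz 
     66  0.1355   +0.044  +0.078  +0.349  -0.122
    132  0.2710   +0.115  +0.053  +0.699  -0.243
    198  0.4066   +0.233  +0.012  +1.048  -0.365


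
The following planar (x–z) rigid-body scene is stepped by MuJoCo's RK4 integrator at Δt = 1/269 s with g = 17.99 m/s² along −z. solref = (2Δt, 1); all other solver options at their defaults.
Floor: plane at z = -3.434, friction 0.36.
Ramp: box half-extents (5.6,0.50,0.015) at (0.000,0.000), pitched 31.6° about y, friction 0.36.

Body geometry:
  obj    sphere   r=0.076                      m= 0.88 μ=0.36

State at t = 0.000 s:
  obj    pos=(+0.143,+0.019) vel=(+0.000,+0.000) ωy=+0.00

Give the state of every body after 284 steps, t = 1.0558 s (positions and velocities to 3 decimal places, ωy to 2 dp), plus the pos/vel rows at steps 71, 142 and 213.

State at t = 1.0558 s:
  obj    pos=(+3.339,-1.948) vel=(+6.055,-3.725) ωy=+93.53

Key-timestep trajectory:
   step    t(s)  obj.x    obj.z    obj.vx   obj.vz 
     71  0.2639   +0.343  -0.104  +1.514  -0.931
    142  0.5279   +0.942  -0.473  +3.027  -1.863
    213  0.7918   +1.941  -1.087  +4.541  -2.794


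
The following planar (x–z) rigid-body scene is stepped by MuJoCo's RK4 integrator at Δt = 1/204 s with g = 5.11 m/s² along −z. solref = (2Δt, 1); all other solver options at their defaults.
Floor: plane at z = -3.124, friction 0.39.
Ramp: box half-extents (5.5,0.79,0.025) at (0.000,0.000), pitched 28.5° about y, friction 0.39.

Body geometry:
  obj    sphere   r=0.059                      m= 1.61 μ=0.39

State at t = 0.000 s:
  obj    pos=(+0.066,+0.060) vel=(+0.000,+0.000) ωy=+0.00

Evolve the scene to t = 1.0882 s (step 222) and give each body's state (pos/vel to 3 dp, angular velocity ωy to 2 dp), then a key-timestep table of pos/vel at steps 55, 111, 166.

State at t = 1.0882 s:
  obj    pos=(+0.972,-0.432) vel=(+1.666,-0.904) ωy=+32.12

Key-timestep trajectory:
   step    t(s)  obj.x    obj.z    obj.vx   obj.vz 
     55  0.2696   +0.122  +0.030  +0.413  -0.224
    111  0.5441   +0.293  -0.063  +0.833  -0.452
    166  0.8137   +0.573  -0.215  +1.246  -0.676


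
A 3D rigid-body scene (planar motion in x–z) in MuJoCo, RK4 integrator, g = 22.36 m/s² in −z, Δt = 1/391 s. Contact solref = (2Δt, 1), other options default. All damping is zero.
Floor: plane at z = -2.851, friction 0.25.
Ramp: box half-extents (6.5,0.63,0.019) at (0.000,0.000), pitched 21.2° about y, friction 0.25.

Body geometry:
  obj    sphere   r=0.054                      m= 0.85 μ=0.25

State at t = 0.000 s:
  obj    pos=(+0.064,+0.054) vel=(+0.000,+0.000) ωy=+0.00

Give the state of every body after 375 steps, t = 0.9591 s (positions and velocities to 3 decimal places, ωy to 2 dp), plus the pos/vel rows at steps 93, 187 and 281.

State at t = 0.9591 s:
  obj    pos=(+2.541,-0.907) vel=(+5.164,-2.003) ωy=+102.57

Key-timestep trajectory:
   step    t(s)  obj.x    obj.z    obj.vx   obj.vz 
     93  0.2379   +0.216  -0.006  +1.281  -0.497
    187  0.4783   +0.680  -0.185  +2.575  -0.999
    281  0.7187   +1.455  -0.486  +3.870  -1.501


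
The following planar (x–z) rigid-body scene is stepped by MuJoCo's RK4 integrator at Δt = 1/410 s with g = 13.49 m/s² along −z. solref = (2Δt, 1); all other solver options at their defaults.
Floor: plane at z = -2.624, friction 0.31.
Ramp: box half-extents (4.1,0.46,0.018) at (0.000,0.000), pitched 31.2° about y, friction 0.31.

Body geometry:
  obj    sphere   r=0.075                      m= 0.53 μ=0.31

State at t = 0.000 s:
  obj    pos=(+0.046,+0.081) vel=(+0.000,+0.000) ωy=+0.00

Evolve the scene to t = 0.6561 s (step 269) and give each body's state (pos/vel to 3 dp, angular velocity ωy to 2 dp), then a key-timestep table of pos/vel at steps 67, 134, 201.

State at t = 0.6561 s:
  obj    pos=(+0.965,-0.476) vel=(+2.801,-1.697) ωy=+43.66

Key-timestep trajectory:
   step    t(s)  obj.x    obj.z    obj.vx   obj.vz 
     67  0.1634   +0.103  +0.046  +0.698  -0.423
    134  0.3268   +0.274  -0.057  +1.396  -0.845
    201  0.4902   +0.559  -0.230  +2.093  -1.268


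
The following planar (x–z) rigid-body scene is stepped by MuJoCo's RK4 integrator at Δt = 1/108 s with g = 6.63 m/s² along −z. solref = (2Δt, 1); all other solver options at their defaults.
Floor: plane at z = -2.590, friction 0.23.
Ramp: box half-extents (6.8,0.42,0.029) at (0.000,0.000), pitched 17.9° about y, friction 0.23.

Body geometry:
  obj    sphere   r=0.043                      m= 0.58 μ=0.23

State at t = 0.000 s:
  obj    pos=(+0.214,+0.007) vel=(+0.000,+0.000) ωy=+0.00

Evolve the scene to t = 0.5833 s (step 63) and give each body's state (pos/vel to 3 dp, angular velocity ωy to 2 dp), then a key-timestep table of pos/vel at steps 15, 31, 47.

State at t = 0.5833 s:
  obj    pos=(+0.450,-0.070) vel=(+0.808,-0.261) ωy=+19.73

Key-timestep trajectory:
   step    t(s)  obj.x    obj.z    obj.vx   obj.vz 
     15  0.1389   +0.227  +0.002  +0.193  -0.062
     31  0.2870   +0.271  -0.012  +0.398  -0.128
     47  0.4352   +0.345  -0.036  +0.603  -0.195


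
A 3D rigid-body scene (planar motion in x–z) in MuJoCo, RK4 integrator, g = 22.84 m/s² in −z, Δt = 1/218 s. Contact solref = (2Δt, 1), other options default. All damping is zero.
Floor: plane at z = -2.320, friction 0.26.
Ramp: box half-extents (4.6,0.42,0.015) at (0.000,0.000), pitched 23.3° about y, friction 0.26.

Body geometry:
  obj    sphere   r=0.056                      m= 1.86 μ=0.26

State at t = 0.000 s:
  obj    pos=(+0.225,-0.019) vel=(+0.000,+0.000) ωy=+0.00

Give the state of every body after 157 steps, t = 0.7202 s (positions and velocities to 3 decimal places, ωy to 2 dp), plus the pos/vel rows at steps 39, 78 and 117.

State at t = 0.7202 s:
  obj    pos=(+1.762,-0.682) vel=(+4.268,-1.838) ωy=+82.97

Key-timestep trajectory:
   step    t(s)  obj.x    obj.z    obj.vx   obj.vz 
     39  0.1789   +0.320  -0.060  +1.060  -0.457
     78  0.3578   +0.604  -0.183  +2.121  -0.913
    117  0.5367   +1.079  -0.387  +3.181  -1.370


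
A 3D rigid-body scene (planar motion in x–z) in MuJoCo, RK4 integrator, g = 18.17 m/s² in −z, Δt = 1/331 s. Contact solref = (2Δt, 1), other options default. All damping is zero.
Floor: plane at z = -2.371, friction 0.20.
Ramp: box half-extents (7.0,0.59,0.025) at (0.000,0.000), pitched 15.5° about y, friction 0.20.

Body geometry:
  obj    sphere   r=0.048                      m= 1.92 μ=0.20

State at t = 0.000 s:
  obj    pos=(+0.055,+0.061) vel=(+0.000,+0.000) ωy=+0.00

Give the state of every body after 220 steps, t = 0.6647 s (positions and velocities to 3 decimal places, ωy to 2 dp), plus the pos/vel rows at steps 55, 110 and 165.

State at t = 0.6647 s:
  obj    pos=(+0.793,-0.144) vel=(+2.221,-0.616) ωy=+48.02

Key-timestep trajectory:
   step    t(s)  obj.x    obj.z    obj.vx   obj.vz 
     55  0.1662   +0.101  +0.048  +0.555  -0.154
    110  0.3323   +0.240  +0.009  +1.111  -0.308
    165  0.4985   +0.470  -0.055  +1.666  -0.462


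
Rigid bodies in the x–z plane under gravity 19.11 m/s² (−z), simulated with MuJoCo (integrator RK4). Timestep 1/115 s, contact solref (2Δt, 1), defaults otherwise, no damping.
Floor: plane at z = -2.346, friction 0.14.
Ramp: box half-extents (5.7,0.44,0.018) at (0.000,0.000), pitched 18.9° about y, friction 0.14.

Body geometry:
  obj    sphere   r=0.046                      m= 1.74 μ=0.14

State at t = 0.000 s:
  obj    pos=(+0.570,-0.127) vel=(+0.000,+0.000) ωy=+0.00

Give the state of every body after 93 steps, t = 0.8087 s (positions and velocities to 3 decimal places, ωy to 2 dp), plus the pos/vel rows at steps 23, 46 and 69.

State at t = 0.8087 s:
  obj    pos=(+1.938,-0.596) vel=(+3.383,-1.158) ωy=+77.68

Key-timestep trajectory:
   step    t(s)  obj.x    obj.z    obj.vx   obj.vz 
     23  0.2000   +0.654  -0.156  +0.837  -0.286
     46  0.4000   +0.905  -0.242  +1.673  -0.573
     69  0.6000   +1.323  -0.385  +2.510  -0.859


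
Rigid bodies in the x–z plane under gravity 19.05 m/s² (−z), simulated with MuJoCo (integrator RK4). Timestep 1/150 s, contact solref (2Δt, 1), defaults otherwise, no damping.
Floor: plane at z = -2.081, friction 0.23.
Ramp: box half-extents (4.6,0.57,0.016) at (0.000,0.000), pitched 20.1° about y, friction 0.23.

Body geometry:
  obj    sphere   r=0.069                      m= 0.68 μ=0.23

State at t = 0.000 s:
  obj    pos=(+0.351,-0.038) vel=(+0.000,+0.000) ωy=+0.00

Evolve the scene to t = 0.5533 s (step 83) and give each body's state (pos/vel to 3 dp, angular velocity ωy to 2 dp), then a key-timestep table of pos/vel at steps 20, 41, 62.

State at t = 0.5533 s:
  obj    pos=(+1.023,-0.284) vel=(+2.430,-0.889) ωy=+37.49

Key-timestep trajectory:
   step    t(s)  obj.x    obj.z    obj.vx   obj.vz 
     20  0.1333   +0.390  -0.052  +0.586  -0.214
     41  0.2733   +0.515  -0.098  +1.201  -0.439
     62  0.4133   +0.726  -0.175  +1.815  -0.664


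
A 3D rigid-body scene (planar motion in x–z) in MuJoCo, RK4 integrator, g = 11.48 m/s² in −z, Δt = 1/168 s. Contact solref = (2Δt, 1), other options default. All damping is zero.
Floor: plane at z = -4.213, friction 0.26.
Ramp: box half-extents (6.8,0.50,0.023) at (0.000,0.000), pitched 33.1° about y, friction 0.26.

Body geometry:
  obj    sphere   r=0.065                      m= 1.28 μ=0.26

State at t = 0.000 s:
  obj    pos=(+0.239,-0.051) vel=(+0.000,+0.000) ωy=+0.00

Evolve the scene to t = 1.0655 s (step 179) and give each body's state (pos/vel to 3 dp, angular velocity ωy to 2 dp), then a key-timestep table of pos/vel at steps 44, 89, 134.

State at t = 1.0655 s:
  obj    pos=(+2.369,-1.439) vel=(+3.997,-2.606) ωy=+73.38

Key-timestep trajectory:
   step    t(s)  obj.x    obj.z    obj.vx   obj.vz 
     44  0.2619   +0.368  -0.135  +0.983  -0.641
     89  0.5298   +0.766  -0.394  +1.988  -1.296
    134  0.7976   +1.433  -0.829  +2.993  -1.951


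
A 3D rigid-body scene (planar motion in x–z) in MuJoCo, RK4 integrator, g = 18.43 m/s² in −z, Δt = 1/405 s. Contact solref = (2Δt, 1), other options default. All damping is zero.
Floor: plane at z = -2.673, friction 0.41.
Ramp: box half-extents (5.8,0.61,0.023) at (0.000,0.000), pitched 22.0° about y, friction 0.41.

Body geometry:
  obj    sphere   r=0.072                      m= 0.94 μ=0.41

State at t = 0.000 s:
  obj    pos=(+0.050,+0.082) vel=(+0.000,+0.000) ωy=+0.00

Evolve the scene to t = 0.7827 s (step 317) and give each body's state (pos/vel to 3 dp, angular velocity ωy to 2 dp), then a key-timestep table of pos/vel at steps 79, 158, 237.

State at t = 0.7827 s:
  obj    pos=(+1.451,-0.484) vel=(+3.579,-1.446) ωy=+53.60

Key-timestep trajectory:
   step    t(s)  obj.x    obj.z    obj.vx   obj.vz 
     79  0.1951   +0.137  +0.047  +0.892  -0.360
    158  0.3901   +0.398  -0.058  +1.784  -0.721
    237  0.5852   +0.833  -0.234  +2.676  -1.081


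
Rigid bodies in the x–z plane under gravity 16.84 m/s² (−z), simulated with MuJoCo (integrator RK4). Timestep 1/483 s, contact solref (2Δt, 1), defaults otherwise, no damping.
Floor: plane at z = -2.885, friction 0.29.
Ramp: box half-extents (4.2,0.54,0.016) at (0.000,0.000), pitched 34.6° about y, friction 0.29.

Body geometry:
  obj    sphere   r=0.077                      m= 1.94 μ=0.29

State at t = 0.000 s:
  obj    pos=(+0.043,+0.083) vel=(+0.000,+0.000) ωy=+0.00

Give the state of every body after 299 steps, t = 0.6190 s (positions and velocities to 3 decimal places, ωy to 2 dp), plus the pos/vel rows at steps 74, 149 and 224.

State at t = 0.6190 s:
  obj    pos=(+1.121,-0.660) vel=(+3.481,-2.401) ωy=+54.90

Key-timestep trajectory:
   step    t(s)  obj.x    obj.z    obj.vx   obj.vz 
     74  0.1532   +0.109  +0.038  +0.862  -0.594
    149  0.3085   +0.311  -0.101  +1.735  -1.197
    224  0.4638   +0.648  -0.334  +2.608  -1.799
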